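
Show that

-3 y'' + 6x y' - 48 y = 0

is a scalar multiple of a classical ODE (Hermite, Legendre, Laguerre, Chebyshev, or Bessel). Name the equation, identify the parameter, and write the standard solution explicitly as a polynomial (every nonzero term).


All three coefficients share the factor -3; dividing through by -3 gives  y'' - 2x y' + 16 y = 0.
This matches the Hermite equation y'' - 2x y' + 2n y = 0 with 2n = 16, so n = 8; the polynomial solution is H_8(x).
With y = sum_k a_k x^k, matching x^k gives (k+2)(k+1) a_{k+2} = 2(k - n) a_k = 2(k - 8) a_k. The right side vanishes at k = 8, so the series with the parity of 8 terminates at degree 8.
Standard normalization: leading coefficient of H_n is 2^n, so a_8 = 2^8 = 256. Work downward with a_k = (k+1)(k+2) a_{k+2} / (2(k - n)):
  a_6 = (7)(8)(256) / (2(6 - 8)) = 14336/(-4) = -3584
  a_4 = (5)(6)(-3584) / (2(4 - 8)) = -107520/(-8) = 13440
  a_2 = (3)(4)(13440) / (2(2 - 8)) = 161280/(-12) = -13440
  a_0 = (1)(2)(-13440) / (2(0 - 8)) = -26880/(-16) = 1680
Hence H_8(x) = 256 x^8 - 3584 x^6 + 13440 x^4 - 13440 x^2 + 1680.

H_8(x); series = 256 x^8 - 3584 x^6 + 13440 x^4 - 13440 x^2 + 1680


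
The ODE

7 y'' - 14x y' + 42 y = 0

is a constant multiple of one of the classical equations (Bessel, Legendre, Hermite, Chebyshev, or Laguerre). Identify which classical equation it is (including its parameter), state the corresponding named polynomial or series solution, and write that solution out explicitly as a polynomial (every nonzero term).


All three coefficients share the factor 7; dividing through by 7 gives  y'' - 2x y' + 6 y = 0.
This matches the Hermite equation y'' - 2x y' + 2n y = 0 with 2n = 6, so n = 3; the polynomial solution is H_3(x).
With y = sum_k a_k x^k, matching x^k gives (k+2)(k+1) a_{k+2} = 2(k - n) a_k = 2(k - 3) a_k. The right side vanishes at k = 3, so the series with the parity of 3 terminates at degree 3.
Standard normalization: leading coefficient of H_n is 2^n, so a_3 = 2^3 = 8. Work downward with a_k = (k+1)(k+2) a_{k+2} / (2(k - n)):
  a_1 = (2)(3)(8) / (2(1 - 3)) = 48/(-4) = -12
Hence H_3(x) = 8 x^3 - 12 x.

H_3(x); series = 8 x^3 - 12 x


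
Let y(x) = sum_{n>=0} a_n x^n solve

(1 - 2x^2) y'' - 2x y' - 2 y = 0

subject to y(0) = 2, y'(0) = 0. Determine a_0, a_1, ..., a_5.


Ansatz: y(x) = sum_{n>=0} a_n x^n, so y'(x) = sum_{n>=1} n a_n x^(n-1) and y''(x) = sum_{n>=2} n(n-1) a_n x^(n-2).
Substitute into P(x) y'' + Q(x) y' + R(x) y = 0 with P(x) = 1 - 2x^2, Q(x) = -2x, R(x) = -2, and match powers of x.
Initial conditions: a_0 = 2, a_1 = 0.
Setting the coefficient of each power of x to zero and solving order by order (substituting the coefficients already found):
  x^0: 2 a_2 - 2 a_0 = 0  ->  2 a_2 = 2 a_0 = 4  ->  a_2 = 2
  x^1: 6 a_3 - 4 a_1 = 0  ->  6 a_3 = 4 a_1 = 0  ->  a_3 = 0
  x^2: 12 a_4 - 10 a_2 = 0  ->  12 a_4 = 10 a_2 = 20  ->  a_4 = 5/3
  x^3: 20 a_5 - 20 a_3 = 0  ->  20 a_5 = 20 a_3 = 0  ->  a_5 = 0
Truncated series: y(x) = 2 + 2 x^2 + (5/3) x^4 + O(x^6).

a_0 = 2; a_1 = 0; a_2 = 2; a_3 = 0; a_4 = 5/3; a_5 = 0


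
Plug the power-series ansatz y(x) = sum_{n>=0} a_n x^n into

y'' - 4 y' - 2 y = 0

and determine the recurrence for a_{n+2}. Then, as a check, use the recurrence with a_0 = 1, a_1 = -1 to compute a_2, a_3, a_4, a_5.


Substitute y = sum_n a_n x^n.
y''(x) has coefficient (n+2)(n+1) a_{n+2} at x^n;
-4 y'(x) has coefficient -4 (n+1) a_{n+1} at x^n;
-2 y(x) has coefficient -2 a_n at x^n.
Matching x^n: (n+2)(n+1) a_{n+2} - 4 (n+1) a_{n+1} - 2 a_n = 0.
Thus a_{n+2} = [4 (n+1) a_{n+1} + 2 a_n] / ((n+1)(n+2)).

Check with a_0 = 1, a_1 = -1 (apply the recurrence for n = 0, 1, 2, 3): a_0 = 1, a_1 = -1, a_2 = -1, a_3 = -5/3, a_4 = -11/6, a_5 = -49/30.

a_(n+2) = [4 (n+1) a_(n+1) + 2 a_n] / ((n+1)(n+2)); check: a_0 = 1, a_1 = -1, a_2 = -1, a_3 = -5/3, a_4 = -11/6, a_5 = -49/30


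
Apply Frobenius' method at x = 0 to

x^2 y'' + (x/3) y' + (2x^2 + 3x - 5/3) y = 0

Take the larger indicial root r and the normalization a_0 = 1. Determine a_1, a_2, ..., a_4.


Write in Frobenius form y'' + (p(x)/x) y' + (q(x)/x^2) y = 0:
  p(x) = 1/3,  q(x) = 2x^2 + 3x - 5/3.
Indicial equation: r(r-1) + (1/3) r + (-5/3) = 0 -> roots r_1 = 5/3, r_2 = -1.
Take r = r_1 = 5/3. Let y(x) = x^r sum_{n>=0} a_n x^n with a_0 = 1.
Substitute y = x^r sum a_n x^n and match x^{r+n}. The recurrence is
  D(n) a_n + 3 a_{n-1} + 2 a_{n-2} = 0,  where D(n) = (r+n)(r+n-1) + (1/3)(r+n) + (-5/3).
  a_n = [-3 a_{n-1} - 2 a_{n-2}] / D(n).
Since the indicial polynomial factors as (r - r_1)(r - r_2), D(n) = (r_1 + n - r_1)(r_1 + n - r_2) = n(n + 8/3).
Evaluating step by step (a_0 = 1):
  n = 1: D(1) = 1(1 + 8/3) = 11/3; numerator = -3(1) = -3; a_1 = (-3)/(11/3) = -9/11
  n = 2: D(2) = 2(2 + 8/3) = 28/3; numerator = -3(-9/11) - 2(1) = 5/11; a_2 = (5/11)/(28/3) = 15/308
  n = 3: D(3) = 3(3 + 8/3) = 17; numerator = -3(15/308) - 2(-9/11) = 459/308; a_3 = (459/308)/(17) = 27/308
  n = 4: D(4) = 4(4 + 8/3) = 80/3; numerator = -3(27/308) - 2(15/308) = -111/308; a_4 = (-111/308)/(80/3) = -333/24640

r = 5/3; a_0 = 1; a_1 = -9/11; a_2 = 15/308; a_3 = 27/308; a_4 = -333/24640


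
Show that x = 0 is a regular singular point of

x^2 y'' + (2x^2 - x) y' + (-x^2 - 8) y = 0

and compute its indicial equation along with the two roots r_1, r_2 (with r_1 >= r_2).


Divide by x^2 to reach normal form y'' + P_1(x) y' + P_2(x) y = 0 with P_1(x) = 2 - 1/x and P_2(x) = -1 - 8/x^2.
x = 0 is a singular point because the y'-coefficient 2 - 1/x has a pole at x = 0 and the y-coefficient -1 - 8/x^2 has a pole at x = 0.
It is a regular singular point because x P_1(x) = p(x) = 2x - 1 and x^2 P_2(x) = q(x) = -x^2 - 8 are polynomials, hence analytic at x = 0.
p(0) = -1,  q(0) = -8.
Indicial equation: r(r-1) + p(0) r + q(0) = 0, i.e. r^2 + (p(0) - 1) r + q(0) = 0, i.e. r^2 - 2 r - 8 = 0.
Discriminant: (-2)^2 - 4(-8) = 36, so r = (2 ± 6)/2.
Solving: r_1 = 4, r_2 = -2.

indicial: r^2 - 2 r - 8 = 0; roots r_1 = 4, r_2 = -2


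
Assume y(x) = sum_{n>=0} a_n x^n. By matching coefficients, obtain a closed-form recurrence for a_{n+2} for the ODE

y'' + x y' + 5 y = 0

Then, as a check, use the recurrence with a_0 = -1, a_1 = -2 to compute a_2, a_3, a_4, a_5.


Substitute y = sum_n a_n x^n.
y''(x) has coefficient (n+2)(n+1) a_{n+2} at x^n;
x y'(x) has coefficient n a_n at x^n (shift);
5 y(x) has coefficient 5 a_n at x^n.
Matching x^n: (n+2)(n+1) a_{n+2} + (n + 5) a_n = 0.
Thus a_{n+2} = (-n - 5) / ((n+1)(n+2)) * a_n.

Check with a_0 = -1, a_1 = -2 (apply the recurrence for n = 0, 1, 2, 3): a_0 = -1, a_1 = -2, a_2 = 5/2, a_3 = 2, a_4 = -35/24, a_5 = -4/5.

a_(n+2) = (-n - 5) / ((n+1)(n+2)) * a_n; check: a_0 = -1, a_1 = -2, a_2 = 5/2, a_3 = 2, a_4 = -35/24, a_5 = -4/5


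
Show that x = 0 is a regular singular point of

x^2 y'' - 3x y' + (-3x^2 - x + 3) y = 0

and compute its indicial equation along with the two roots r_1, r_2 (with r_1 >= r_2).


Divide by x^2 to reach normal form y'' + P_1(x) y' + P_2(x) y = 0 with P_1(x) = -3/x and P_2(x) = -3 - 1/x + 3/x^2.
x = 0 is a singular point because the y'-coefficient -3/x has a pole at x = 0 and the y-coefficient -3 - 1/x + 3/x^2 has a pole at x = 0.
It is a regular singular point because x P_1(x) = p(x) = -3 and x^2 P_2(x) = q(x) = -3x^2 - x + 3 are polynomials, hence analytic at x = 0.
p(0) = -3,  q(0) = 3.
Indicial equation: r(r-1) + p(0) r + q(0) = 0, i.e. r^2 + (p(0) - 1) r + q(0) = 0, i.e. r^2 - 4 r + 3 = 0.
Discriminant: (-4)^2 - 4(3) = 4, so r = (4 ± 2)/2.
Solving: r_1 = 3, r_2 = 1.

indicial: r^2 - 4 r + 3 = 0; roots r_1 = 3, r_2 = 1


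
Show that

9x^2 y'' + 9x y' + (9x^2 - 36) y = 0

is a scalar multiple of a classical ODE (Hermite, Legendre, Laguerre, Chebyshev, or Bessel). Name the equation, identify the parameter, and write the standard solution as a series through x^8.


All three coefficients share the factor 9; dividing through by 9 gives  x^2 y'' + x y' + (x^2 - 4) y = 0.
This matches the Bessel equation x^2 y'' + x y' + (x^2 - nu^2) y = 0 with nu^2 = 4, so nu = 2; the solution bounded at x = 0 is J_2(x).
Frobenius at x = 0: indicial roots ±nu; for r = nu the recurrence k(k + 2nu) c_k = -c_{k-2} gives the standard series J_nu(x) = sum_{k>=0} (-1)^k / (k! (k+nu)!) (x/2)^(2k+nu). Evaluate the first 4 terms:
  k = 0: (-1)^0 / (0! * 2! * 2^2) x^2 = 1/(1*2*4) x^2 = (1/8) x^2
  k = 1: (-1)^1 / (1! * 3! * 2^4) x^4 = -1/(1*6*16) x^4 = (-1/96) x^4
  k = 2: (-1)^2 / (2! * 4! * 2^6) x^6 = 1/(2*24*64) x^6 = (1/3072) x^6
  k = 3: (-1)^3 / (3! * 5! * 2^8) x^8 = -1/(6*120*256) x^8 = (-1/184320) x^8
Hence J_2(x) = -x^8/184320 + x^6/3072 - x^4/96 + x^2/8 + ....

J_2(x); series = -x^8/184320 + x^6/3072 - x^4/96 + x^2/8


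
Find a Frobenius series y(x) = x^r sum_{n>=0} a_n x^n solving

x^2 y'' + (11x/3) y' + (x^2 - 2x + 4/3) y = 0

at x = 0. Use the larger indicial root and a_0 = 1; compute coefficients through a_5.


Write in Frobenius form y'' + (p(x)/x) y' + (q(x)/x^2) y = 0:
  p(x) = 11/3,  q(x) = x^2 - 2x + 4/3.
Indicial equation: r(r-1) + (11/3) r + (4/3) = 0 -> roots r_1 = -2/3, r_2 = -2.
Take r = r_1 = -2/3. Let y(x) = x^r sum_{n>=0} a_n x^n with a_0 = 1.
Substitute y = x^r sum a_n x^n and match x^{r+n}. The recurrence is
  D(n) a_n - 2 a_{n-1} + 1 a_{n-2} = 0,  where D(n) = (r+n)(r+n-1) + (11/3)(r+n) + (4/3).
  a_n = [2 a_{n-1} - 1 a_{n-2}] / D(n).
Since the indicial polynomial factors as (r - r_1)(r - r_2), D(n) = (r_1 + n - r_1)(r_1 + n - r_2) = n(n + 4/3).
Evaluating step by step (a_0 = 1):
  n = 1: D(1) = 1(1 + 4/3) = 7/3; numerator = 2(1) = 2; a_1 = (2)/(7/3) = 6/7
  n = 2: D(2) = 2(2 + 4/3) = 20/3; numerator = 2(6/7) - 1(1) = 5/7; a_2 = (5/7)/(20/3) = 3/28
  n = 3: D(3) = 3(3 + 4/3) = 13; numerator = 2(3/28) - 1(6/7) = -9/14; a_3 = (-9/14)/(13) = -9/182
  n = 4: D(4) = 4(4 + 4/3) = 64/3; numerator = 2(-9/182) - 1(3/28) = -75/364; a_4 = (-75/364)/(64/3) = -225/23296
  n = 5: D(5) = 5(5 + 4/3) = 95/3; numerator = 2(-225/23296) - 1(-9/182) = 27/896; a_5 = (27/896)/(95/3) = 81/85120

r = -2/3; a_0 = 1; a_1 = 6/7; a_2 = 3/28; a_3 = -9/182; a_4 = -225/23296; a_5 = 81/85120


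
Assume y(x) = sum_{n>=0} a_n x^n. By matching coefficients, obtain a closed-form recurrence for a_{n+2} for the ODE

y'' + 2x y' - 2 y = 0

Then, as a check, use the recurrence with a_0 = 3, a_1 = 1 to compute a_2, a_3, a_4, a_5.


Substitute y = sum_n a_n x^n.
y''(x) has coefficient (n+2)(n+1) a_{n+2} at x^n;
2 x y'(x) has coefficient 2 n a_n at x^n (shift);
-2 y(x) has coefficient -2 a_n at x^n.
Matching x^n: (n+2)(n+1) a_{n+2} + (2n - 2) a_n = 0.
Thus a_{n+2} = (-2n + 2) / ((n+1)(n+2)) * a_n.

Check with a_0 = 3, a_1 = 1 (apply the recurrence for n = 0, 1, 2, 3): a_0 = 3, a_1 = 1, a_2 = 3, a_3 = 0, a_4 = -1/2, a_5 = 0.

a_(n+2) = (-2n + 2) / ((n+1)(n+2)) * a_n; check: a_0 = 3, a_1 = 1, a_2 = 3, a_3 = 0, a_4 = -1/2, a_5 = 0


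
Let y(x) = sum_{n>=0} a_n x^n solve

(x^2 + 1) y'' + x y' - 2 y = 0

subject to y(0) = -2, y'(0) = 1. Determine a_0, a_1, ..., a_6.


Ansatz: y(x) = sum_{n>=0} a_n x^n, so y'(x) = sum_{n>=1} n a_n x^(n-1) and y''(x) = sum_{n>=2} n(n-1) a_n x^(n-2).
Substitute into P(x) y'' + Q(x) y' + R(x) y = 0 with P(x) = x^2 + 1, Q(x) = x, R(x) = -2, and match powers of x.
Initial conditions: a_0 = -2, a_1 = 1.
Setting the coefficient of each power of x to zero and solving order by order (substituting the coefficients already found):
  x^0: 2 a_2 - 2 a_0 = 0  ->  2 a_2 = 2 a_0 = -4  ->  a_2 = -2
  x^1: 6 a_3 - a_1 = 0  ->  6 a_3 = a_1 = 1  ->  a_3 = 1/6
  x^2: 12 a_4 + 2 a_2 = 0  ->  12 a_4 = -2 a_2 = 4  ->  a_4 = 1/3
  x^3: 20 a_5 + 7 a_3 = 0  ->  20 a_5 = -7 a_3 = -7/6  ->  a_5 = -7/120
  x^4: 30 a_6 + 14 a_4 = 0  ->  30 a_6 = -14 a_4 = -14/3  ->  a_6 = -7/45
Truncated series: y(x) = -2 + x - 2 x^2 + (1/6) x^3 + (1/3) x^4 - (7/120) x^5 - (7/45) x^6 + O(x^7).

a_0 = -2; a_1 = 1; a_2 = -2; a_3 = 1/6; a_4 = 1/3; a_5 = -7/120; a_6 = -7/45


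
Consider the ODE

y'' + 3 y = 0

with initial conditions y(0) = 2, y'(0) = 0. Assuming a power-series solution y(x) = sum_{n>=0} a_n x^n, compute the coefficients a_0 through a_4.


Ansatz: y(x) = sum_{n>=0} a_n x^n, so y'(x) = sum_{n>=1} n a_n x^(n-1) and y''(x) = sum_{n>=2} n(n-1) a_n x^(n-2).
Substitute into P(x) y'' + Q(x) y' + R(x) y = 0 with P(x) = 1, Q(x) = 0, R(x) = 3, and match powers of x.
Initial conditions: a_0 = 2, a_1 = 0.
Setting the coefficient of each power of x to zero and solving order by order (substituting the coefficients already found):
  x^0: 2 a_2 + 3 a_0 = 0  ->  2 a_2 = -3 a_0 = -6  ->  a_2 = -3
  x^1: 6 a_3 + 3 a_1 = 0  ->  6 a_3 = -3 a_1 = 0  ->  a_3 = 0
  x^2: 12 a_4 + 3 a_2 = 0  ->  12 a_4 = -3 a_2 = 9  ->  a_4 = 3/4
Truncated series: y(x) = 2 - 3 x^2 + (3/4) x^4 + O(x^5).

a_0 = 2; a_1 = 0; a_2 = -3; a_3 = 0; a_4 = 3/4


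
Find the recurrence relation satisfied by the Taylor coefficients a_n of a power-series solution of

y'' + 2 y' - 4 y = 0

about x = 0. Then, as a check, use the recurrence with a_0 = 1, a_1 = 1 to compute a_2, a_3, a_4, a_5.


Substitute y = sum_n a_n x^n.
y''(x) has coefficient (n+2)(n+1) a_{n+2} at x^n;
2 y'(x) has coefficient 2 (n+1) a_{n+1} at x^n;
-4 y(x) has coefficient -4 a_n at x^n.
Matching x^n: (n+2)(n+1) a_{n+2} + 2 (n+1) a_{n+1} - 4 a_n = 0.
Thus a_{n+2} = [-2 (n+1) a_{n+1} + 4 a_n] / ((n+1)(n+2)).

Check with a_0 = 1, a_1 = 1 (apply the recurrence for n = 0, 1, 2, 3): a_0 = 1, a_1 = 1, a_2 = 1, a_3 = 0, a_4 = 1/3, a_5 = -2/15.

a_(n+2) = [-2 (n+1) a_(n+1) + 4 a_n] / ((n+1)(n+2)); check: a_0 = 1, a_1 = 1, a_2 = 1, a_3 = 0, a_4 = 1/3, a_5 = -2/15


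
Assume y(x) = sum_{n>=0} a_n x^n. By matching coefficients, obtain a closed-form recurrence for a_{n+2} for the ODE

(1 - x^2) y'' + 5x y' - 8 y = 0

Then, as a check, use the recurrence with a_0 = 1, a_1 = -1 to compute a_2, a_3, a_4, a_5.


Substitute y = sum_n a_n x^n.
(1 - 1 x^2) y'' contributes (n+2)(n+1) a_{n+2} - n(n-1) a_n at x^n.
5 x y'(x) contributes 5 n a_n at x^n.
-8 y(x) contributes -8 a_n at x^n.
Matching x^n: (n+2)(n+1) a_{n+2} + (-n(n-1) + 5 n - 8) a_n = 0.
Thus a_{n+2} = (n(n-1) - 5 n + 8) / ((n+1)(n+2)) * a_n.

Check with a_0 = 1, a_1 = -1 (apply the recurrence for n = 0, 1, 2, 3): a_0 = 1, a_1 = -1, a_2 = 4, a_3 = -1/2, a_4 = 0, a_5 = 1/40.

a_(n+2) = (n(n-1) - 5 n + 8) / ((n+1)(n+2)) * a_n; check: a_0 = 1, a_1 = -1, a_2 = 4, a_3 = -1/2, a_4 = 0, a_5 = 1/40


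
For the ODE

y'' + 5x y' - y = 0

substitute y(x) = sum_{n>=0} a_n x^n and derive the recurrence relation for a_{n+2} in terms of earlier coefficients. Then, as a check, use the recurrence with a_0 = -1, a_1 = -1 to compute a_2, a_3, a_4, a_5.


Substitute y = sum_n a_n x^n.
y''(x) has coefficient (n+2)(n+1) a_{n+2} at x^n;
5 x y'(x) has coefficient 5 n a_n at x^n (shift);
-y(x) has coefficient -1 a_n at x^n.
Matching x^n: (n+2)(n+1) a_{n+2} + (5n - 1) a_n = 0.
Thus a_{n+2} = (-5n + 1) / ((n+1)(n+2)) * a_n.

Check with a_0 = -1, a_1 = -1 (apply the recurrence for n = 0, 1, 2, 3): a_0 = -1, a_1 = -1, a_2 = -1/2, a_3 = 2/3, a_4 = 3/8, a_5 = -7/15.

a_(n+2) = (-5n + 1) / ((n+1)(n+2)) * a_n; check: a_0 = -1, a_1 = -1, a_2 = -1/2, a_3 = 2/3, a_4 = 3/8, a_5 = -7/15


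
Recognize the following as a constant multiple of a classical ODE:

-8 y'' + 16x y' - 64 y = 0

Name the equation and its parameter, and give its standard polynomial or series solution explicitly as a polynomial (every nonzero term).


All three coefficients share the factor -8; dividing through by -8 gives  y'' - 2x y' + 8 y = 0.
This matches the Hermite equation y'' - 2x y' + 2n y = 0 with 2n = 8, so n = 4; the polynomial solution is H_4(x).
With y = sum_k a_k x^k, matching x^k gives (k+2)(k+1) a_{k+2} = 2(k - n) a_k = 2(k - 4) a_k. The right side vanishes at k = 4, so the series with the parity of 4 terminates at degree 4.
Standard normalization: leading coefficient of H_n is 2^n, so a_4 = 2^4 = 16. Work downward with a_k = (k+1)(k+2) a_{k+2} / (2(k - n)):
  a_2 = (3)(4)(16) / (2(2 - 4)) = 192/(-4) = -48
  a_0 = (1)(2)(-48) / (2(0 - 4)) = -96/(-8) = 12
Hence H_4(x) = 16 x^4 - 48 x^2 + 12.

H_4(x); series = 16 x^4 - 48 x^2 + 12


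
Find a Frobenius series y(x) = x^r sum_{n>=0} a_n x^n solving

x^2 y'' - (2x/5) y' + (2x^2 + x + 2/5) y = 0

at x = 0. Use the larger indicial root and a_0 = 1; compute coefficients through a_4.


Write in Frobenius form y'' + (p(x)/x) y' + (q(x)/x^2) y = 0:
  p(x) = -2/5,  q(x) = 2x^2 + x + 2/5.
Indicial equation: r(r-1) + (-2/5) r + (2/5) = 0 -> roots r_1 = 1, r_2 = 2/5.
Take r = r_1 = 1. Let y(x) = x^r sum_{n>=0} a_n x^n with a_0 = 1.
Substitute y = x^r sum a_n x^n and match x^{r+n}. The recurrence is
  D(n) a_n + 1 a_{n-1} + 2 a_{n-2} = 0,  where D(n) = (r+n)(r+n-1) + (-2/5)(r+n) + (2/5).
  a_n = [-1 a_{n-1} - 2 a_{n-2}] / D(n).
Since the indicial polynomial factors as (r - r_1)(r - r_2), D(n) = (r_1 + n - r_1)(r_1 + n - r_2) = n(n + 3/5).
Evaluating step by step (a_0 = 1):
  n = 1: D(1) = 1(1 + 3/5) = 8/5; numerator = -1(1) = -1; a_1 = (-1)/(8/5) = -5/8
  n = 2: D(2) = 2(2 + 3/5) = 26/5; numerator = -1(-5/8) - 2(1) = -11/8; a_2 = (-11/8)/(26/5) = -55/208
  n = 3: D(3) = 3(3 + 3/5) = 54/5; numerator = -1(-55/208) - 2(-5/8) = 315/208; a_3 = (315/208)/(54/5) = 175/1248
  n = 4: D(4) = 4(4 + 3/5) = 92/5; numerator = -1(175/1248) - 2(-55/208) = 485/1248; a_4 = (485/1248)/(92/5) = 2425/114816

r = 1; a_0 = 1; a_1 = -5/8; a_2 = -55/208; a_3 = 175/1248; a_4 = 2425/114816


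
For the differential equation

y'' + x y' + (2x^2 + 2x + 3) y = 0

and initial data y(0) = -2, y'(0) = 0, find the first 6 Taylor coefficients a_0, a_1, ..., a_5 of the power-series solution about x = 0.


Ansatz: y(x) = sum_{n>=0} a_n x^n, so y'(x) = sum_{n>=1} n a_n x^(n-1) and y''(x) = sum_{n>=2} n(n-1) a_n x^(n-2).
Substitute into P(x) y'' + Q(x) y' + R(x) y = 0 with P(x) = 1, Q(x) = x, R(x) = 2x^2 + 2x + 3, and match powers of x.
Initial conditions: a_0 = -2, a_1 = 0.
Setting the coefficient of each power of x to zero and solving order by order (substituting the coefficients already found):
  x^0: 2 a_2 + 3 a_0 = 0  ->  2 a_2 = -3 a_0 = 6  ->  a_2 = 3
  x^1: 6 a_3 + 4 a_1 + 2 a_0 = 0  ->  6 a_3 = -4 a_1 - 2 a_0 = 4  ->  a_3 = 2/3
  x^2: 12 a_4 + 5 a_2 + 2 a_1 + 2 a_0 = 0  ->  12 a_4 = -5 a_2 - 2 a_1 - 2 a_0 = -11  ->  a_4 = -11/12
  x^3: 20 a_5 + 6 a_3 + 2 a_2 + 2 a_1 = 0  ->  20 a_5 = -6 a_3 - 2 a_2 - 2 a_1 = -10  ->  a_5 = -1/2
Truncated series: y(x) = -2 + 3 x^2 + (2/3) x^3 - (11/12) x^4 - (1/2) x^5 + O(x^6).

a_0 = -2; a_1 = 0; a_2 = 3; a_3 = 2/3; a_4 = -11/12; a_5 = -1/2


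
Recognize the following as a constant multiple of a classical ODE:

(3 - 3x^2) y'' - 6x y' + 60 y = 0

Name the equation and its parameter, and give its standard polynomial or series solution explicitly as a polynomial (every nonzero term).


All three coefficients share the factor 3; dividing through by 3 gives  (1 - x^2) y'' - 2x y' + 20 y = 0.
This matches the Legendre equation (1 - x^2) y'' - 2x y' + n(n+1) y = 0 (note the -2x y' term) with n(n+1) = 20, so n = 4; the polynomial solution is P_4(x).
With y = sum_k a_k x^k, matching x^k gives (k+2)(k+1) a_{k+2} = [k(k+1) - n(n+1)] a_k = (k - 4)(k + 5) a_k. The right side vanishes at k = 4, so the series with the parity of 4 terminates at degree 4.
Standard normalization (P_n(1) = 1): leading coefficient (2n)!/(2^n (n!)^2) = 40320/(16*576) = 35/8, so a_4 = 35/8. Work downward with a_k = (k+1)(k+2) a_{k+2} / ((k - 4)(k + 5)):
  a_2 = (3)(4)(35/8) / ((2 - 4)(2 + 5)) = (105/2)/(-14) = -15/4
  a_0 = (1)(2)(-15/4) / ((0 - 4)(0 + 5)) = (-15/2)/(-20) = 3/8
Hence P_4(x) = 35 x^4/8 - 15 x^2/4 + 3/8.

P_4(x); series = 35 x^4/8 - 15 x^2/4 + 3/8


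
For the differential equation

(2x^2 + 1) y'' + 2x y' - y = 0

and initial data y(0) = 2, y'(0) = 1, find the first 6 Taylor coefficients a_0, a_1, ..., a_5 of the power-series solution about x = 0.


Ansatz: y(x) = sum_{n>=0} a_n x^n, so y'(x) = sum_{n>=1} n a_n x^(n-1) and y''(x) = sum_{n>=2} n(n-1) a_n x^(n-2).
Substitute into P(x) y'' + Q(x) y' + R(x) y = 0 with P(x) = 2x^2 + 1, Q(x) = 2x, R(x) = -1, and match powers of x.
Initial conditions: a_0 = 2, a_1 = 1.
Setting the coefficient of each power of x to zero and solving order by order (substituting the coefficients already found):
  x^0: 2 a_2 - a_0 = 0  ->  2 a_2 = a_0 = 2  ->  a_2 = 1
  x^1: 6 a_3 + a_1 = 0  ->  6 a_3 = -a_1 = -1  ->  a_3 = -1/6
  x^2: 12 a_4 + 7 a_2 = 0  ->  12 a_4 = -7 a_2 = -7  ->  a_4 = -7/12
  x^3: 20 a_5 + 17 a_3 = 0  ->  20 a_5 = -17 a_3 = 17/6  ->  a_5 = 17/120
Truncated series: y(x) = 2 + x + x^2 - (1/6) x^3 - (7/12) x^4 + (17/120) x^5 + O(x^6).

a_0 = 2; a_1 = 1; a_2 = 1; a_3 = -1/6; a_4 = -7/12; a_5 = 17/120


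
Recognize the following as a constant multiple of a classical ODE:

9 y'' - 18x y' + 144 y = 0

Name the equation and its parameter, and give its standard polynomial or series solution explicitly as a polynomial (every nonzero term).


All three coefficients share the factor 9; dividing through by 9 gives  y'' - 2x y' + 16 y = 0.
This matches the Hermite equation y'' - 2x y' + 2n y = 0 with 2n = 16, so n = 8; the polynomial solution is H_8(x).
With y = sum_k a_k x^k, matching x^k gives (k+2)(k+1) a_{k+2} = 2(k - n) a_k = 2(k - 8) a_k. The right side vanishes at k = 8, so the series with the parity of 8 terminates at degree 8.
Standard normalization: leading coefficient of H_n is 2^n, so a_8 = 2^8 = 256. Work downward with a_k = (k+1)(k+2) a_{k+2} / (2(k - n)):
  a_6 = (7)(8)(256) / (2(6 - 8)) = 14336/(-4) = -3584
  a_4 = (5)(6)(-3584) / (2(4 - 8)) = -107520/(-8) = 13440
  a_2 = (3)(4)(13440) / (2(2 - 8)) = 161280/(-12) = -13440
  a_0 = (1)(2)(-13440) / (2(0 - 8)) = -26880/(-16) = 1680
Hence H_8(x) = 256 x^8 - 3584 x^6 + 13440 x^4 - 13440 x^2 + 1680.

H_8(x); series = 256 x^8 - 3584 x^6 + 13440 x^4 - 13440 x^2 + 1680


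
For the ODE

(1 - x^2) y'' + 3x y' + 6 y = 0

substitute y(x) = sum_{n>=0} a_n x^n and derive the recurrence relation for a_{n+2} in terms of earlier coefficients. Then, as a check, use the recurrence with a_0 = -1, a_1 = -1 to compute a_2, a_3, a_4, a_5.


Substitute y = sum_n a_n x^n.
(1 - 1 x^2) y'' contributes (n+2)(n+1) a_{n+2} - n(n-1) a_n at x^n.
3 x y'(x) contributes 3 n a_n at x^n.
6 y(x) contributes 6 a_n at x^n.
Matching x^n: (n+2)(n+1) a_{n+2} + (-n(n-1) + 3 n + 6) a_n = 0.
Thus a_{n+2} = (n(n-1) - 3 n - 6) / ((n+1)(n+2)) * a_n.

Check with a_0 = -1, a_1 = -1 (apply the recurrence for n = 0, 1, 2, 3): a_0 = -1, a_1 = -1, a_2 = 3, a_3 = 3/2, a_4 = -5/2, a_5 = -27/40.

a_(n+2) = (n(n-1) - 3 n - 6) / ((n+1)(n+2)) * a_n; check: a_0 = -1, a_1 = -1, a_2 = 3, a_3 = 3/2, a_4 = -5/2, a_5 = -27/40


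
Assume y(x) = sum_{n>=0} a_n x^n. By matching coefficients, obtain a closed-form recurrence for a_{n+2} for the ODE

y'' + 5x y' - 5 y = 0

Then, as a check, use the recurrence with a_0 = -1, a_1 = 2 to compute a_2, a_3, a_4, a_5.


Substitute y = sum_n a_n x^n.
y''(x) has coefficient (n+2)(n+1) a_{n+2} at x^n;
5 x y'(x) has coefficient 5 n a_n at x^n (shift);
-5 y(x) has coefficient -5 a_n at x^n.
Matching x^n: (n+2)(n+1) a_{n+2} + (5n - 5) a_n = 0.
Thus a_{n+2} = (-5n + 5) / ((n+1)(n+2)) * a_n.

Check with a_0 = -1, a_1 = 2 (apply the recurrence for n = 0, 1, 2, 3): a_0 = -1, a_1 = 2, a_2 = -5/2, a_3 = 0, a_4 = 25/24, a_5 = 0.

a_(n+2) = (-5n + 5) / ((n+1)(n+2)) * a_n; check: a_0 = -1, a_1 = 2, a_2 = -5/2, a_3 = 0, a_4 = 25/24, a_5 = 0


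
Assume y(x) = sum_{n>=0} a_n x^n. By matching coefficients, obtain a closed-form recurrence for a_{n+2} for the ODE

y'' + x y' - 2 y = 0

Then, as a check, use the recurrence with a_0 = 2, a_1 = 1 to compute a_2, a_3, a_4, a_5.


Substitute y = sum_n a_n x^n.
y''(x) has coefficient (n+2)(n+1) a_{n+2} at x^n;
x y'(x) has coefficient n a_n at x^n (shift);
-2 y(x) has coefficient -2 a_n at x^n.
Matching x^n: (n+2)(n+1) a_{n+2} + (n - 2) a_n = 0.
Thus a_{n+2} = (-n + 2) / ((n+1)(n+2)) * a_n.

Check with a_0 = 2, a_1 = 1 (apply the recurrence for n = 0, 1, 2, 3): a_0 = 2, a_1 = 1, a_2 = 2, a_3 = 1/6, a_4 = 0, a_5 = -1/120.

a_(n+2) = (-n + 2) / ((n+1)(n+2)) * a_n; check: a_0 = 2, a_1 = 1, a_2 = 2, a_3 = 1/6, a_4 = 0, a_5 = -1/120


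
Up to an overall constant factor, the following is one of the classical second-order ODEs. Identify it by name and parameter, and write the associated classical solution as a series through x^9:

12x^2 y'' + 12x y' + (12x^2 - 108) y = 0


All three coefficients share the factor 12; dividing through by 12 gives  x^2 y'' + x y' + (x^2 - 9) y = 0.
This matches the Bessel equation x^2 y'' + x y' + (x^2 - nu^2) y = 0 with nu^2 = 9, so nu = 3; the solution bounded at x = 0 is J_3(x).
Frobenius at x = 0: indicial roots ±nu; for r = nu the recurrence k(k + 2nu) c_k = -c_{k-2} gives the standard series J_nu(x) = sum_{k>=0} (-1)^k / (k! (k+nu)!) (x/2)^(2k+nu). Evaluate the first 4 terms:
  k = 0: (-1)^0 / (0! * 3! * 2^3) x^3 = 1/(1*6*8) x^3 = (1/48) x^3
  k = 1: (-1)^1 / (1! * 4! * 2^5) x^5 = -1/(1*24*32) x^5 = (-1/768) x^5
  k = 2: (-1)^2 / (2! * 5! * 2^7) x^7 = 1/(2*120*128) x^7 = (1/30720) x^7
  k = 3: (-1)^3 / (3! * 6! * 2^9) x^9 = -1/(6*720*512) x^9 = (-1/2211840) x^9
Hence J_3(x) = -x^9/2211840 + x^7/30720 - x^5/768 + x^3/48 + ....

J_3(x); series = -x^9/2211840 + x^7/30720 - x^5/768 + x^3/48


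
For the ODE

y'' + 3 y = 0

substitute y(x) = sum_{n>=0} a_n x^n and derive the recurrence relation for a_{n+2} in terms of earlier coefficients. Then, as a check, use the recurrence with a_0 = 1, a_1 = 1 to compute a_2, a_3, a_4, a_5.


Substitute y = sum_n a_n x^n into y'' + (const) y = 0.
y''(x) = sum_{n>=0} (n+2)(n+1) a_{n+2} x^n.
The ODE becomes sum_n [(n+2)(n+1) a_{n+2} + 3 a_n] x^n = 0.
Setting each coefficient to zero gives the recurrence:
  (n+2)(n+1) a_{n+2} + 3 a_n = 0,
  a_{n+2} = -3 / ((n+1)(n+2)) a_n.

Check with a_0 = 1, a_1 = 1 (apply the recurrence for n = 0, 1, 2, 3): a_0 = 1, a_1 = 1, a_2 = -3/2, a_3 = -1/2, a_4 = 3/8, a_5 = 3/40.

a_{n+2} = -3/((n+1)(n+2)) * a_n; check: a_0 = 1, a_1 = 1, a_2 = -3/2, a_3 = -1/2, a_4 = 3/8, a_5 = 3/40


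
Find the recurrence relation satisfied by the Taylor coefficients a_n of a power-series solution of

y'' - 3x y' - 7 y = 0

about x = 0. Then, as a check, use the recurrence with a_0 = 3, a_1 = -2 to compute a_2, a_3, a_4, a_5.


Substitute y = sum_n a_n x^n.
y''(x) has coefficient (n+2)(n+1) a_{n+2} at x^n;
-3 x y'(x) has coefficient -3 n a_n at x^n (shift);
-7 y(x) has coefficient -7 a_n at x^n.
Matching x^n: (n+2)(n+1) a_{n+2} + (-3n - 7) a_n = 0.
Thus a_{n+2} = (3n + 7) / ((n+1)(n+2)) * a_n.

Check with a_0 = 3, a_1 = -2 (apply the recurrence for n = 0, 1, 2, 3): a_0 = 3, a_1 = -2, a_2 = 21/2, a_3 = -10/3, a_4 = 91/8, a_5 = -8/3.

a_(n+2) = (3n + 7) / ((n+1)(n+2)) * a_n; check: a_0 = 3, a_1 = -2, a_2 = 21/2, a_3 = -10/3, a_4 = 91/8, a_5 = -8/3


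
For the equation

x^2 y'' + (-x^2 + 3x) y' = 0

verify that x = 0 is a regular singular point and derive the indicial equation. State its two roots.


Divide by x^2 to reach normal form y'' + P_1(x) y' + P_2(x) y = 0 with P_1(x) = -1 + 3/x and P_2(x) = 0.
x = 0 is a singular point because the y'-coefficient -1 + 3/x has a pole at x = 0.
It is a regular singular point because x P_1(x) = p(x) = 3 - x and x^2 P_2(x) = q(x) = 0 are polynomials, hence analytic at x = 0.
p(0) = 3,  q(0) = 0.
Indicial equation: r(r-1) + p(0) r + q(0) = 0, i.e. r^2 + (p(0) - 1) r + q(0) = 0, i.e. r^2 + 2 r = 0.
Discriminant: (2)^2 - 4(0) = 4, so r = (-2 ± 2)/2.
Solving: r_1 = 0, r_2 = -2.

indicial: r^2 + 2 r = 0; roots r_1 = 0, r_2 = -2


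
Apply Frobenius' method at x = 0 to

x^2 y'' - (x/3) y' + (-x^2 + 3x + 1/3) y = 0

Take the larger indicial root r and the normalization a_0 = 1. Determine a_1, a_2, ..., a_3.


Write in Frobenius form y'' + (p(x)/x) y' + (q(x)/x^2) y = 0:
  p(x) = -1/3,  q(x) = -x^2 + 3x + 1/3.
Indicial equation: r(r-1) + (-1/3) r + (1/3) = 0 -> roots r_1 = 1, r_2 = 1/3.
Take r = r_1 = 1. Let y(x) = x^r sum_{n>=0} a_n x^n with a_0 = 1.
Substitute y = x^r sum a_n x^n and match x^{r+n}. The recurrence is
  D(n) a_n + 3 a_{n-1} - 1 a_{n-2} = 0,  where D(n) = (r+n)(r+n-1) + (-1/3)(r+n) + (1/3).
  a_n = [-3 a_{n-1} + 1 a_{n-2}] / D(n).
Since the indicial polynomial factors as (r - r_1)(r - r_2), D(n) = (r_1 + n - r_1)(r_1 + n - r_2) = n(n + 2/3).
Evaluating step by step (a_0 = 1):
  n = 1: D(1) = 1(1 + 2/3) = 5/3; numerator = -3(1) = -3; a_1 = (-3)/(5/3) = -9/5
  n = 2: D(2) = 2(2 + 2/3) = 16/3; numerator = -3(-9/5) + 1(1) = 32/5; a_2 = (32/5)/(16/3) = 6/5
  n = 3: D(3) = 3(3 + 2/3) = 11; numerator = -3(6/5) + 1(-9/5) = -27/5; a_3 = (-27/5)/(11) = -27/55

r = 1; a_0 = 1; a_1 = -9/5; a_2 = 6/5; a_3 = -27/55


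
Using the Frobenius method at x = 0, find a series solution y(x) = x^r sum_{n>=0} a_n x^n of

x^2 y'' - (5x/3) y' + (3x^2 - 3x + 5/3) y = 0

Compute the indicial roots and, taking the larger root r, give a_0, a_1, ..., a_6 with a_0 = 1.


Write in Frobenius form y'' + (p(x)/x) y' + (q(x)/x^2) y = 0:
  p(x) = -5/3,  q(x) = 3x^2 - 3x + 5/3.
Indicial equation: r(r-1) + (-5/3) r + (5/3) = 0 -> roots r_1 = 5/3, r_2 = 1.
Take r = r_1 = 5/3. Let y(x) = x^r sum_{n>=0} a_n x^n with a_0 = 1.
Substitute y = x^r sum a_n x^n and match x^{r+n}. The recurrence is
  D(n) a_n - 3 a_{n-1} + 3 a_{n-2} = 0,  where D(n) = (r+n)(r+n-1) + (-5/3)(r+n) + (5/3).
  a_n = [3 a_{n-1} - 3 a_{n-2}] / D(n).
Since the indicial polynomial factors as (r - r_1)(r - r_2), D(n) = (r_1 + n - r_1)(r_1 + n - r_2) = n(n + 2/3).
Evaluating step by step (a_0 = 1):
  n = 1: D(1) = 1(1 + 2/3) = 5/3; numerator = 3(1) = 3; a_1 = (3)/(5/3) = 9/5
  n = 2: D(2) = 2(2 + 2/3) = 16/3; numerator = 3(9/5) - 3(1) = 12/5; a_2 = (12/5)/(16/3) = 9/20
  n = 3: D(3) = 3(3 + 2/3) = 11; numerator = 3(9/20) - 3(9/5) = -81/20; a_3 = (-81/20)/(11) = -81/220
  n = 4: D(4) = 4(4 + 2/3) = 56/3; numerator = 3(-81/220) - 3(9/20) = -27/11; a_4 = (-27/11)/(56/3) = -81/616
  n = 5: D(5) = 5(5 + 2/3) = 85/3; numerator = 3(-81/616) - 3(-81/220) = 2187/3080; a_5 = (2187/3080)/(85/3) = 6561/261800
  n = 6: D(6) = 6(6 + 2/3) = 40; numerator = 3(6561/261800) - 3(-81/616) = 5589/11900; a_6 = (5589/11900)/(40) = 5589/476000

r = 5/3; a_0 = 1; a_1 = 9/5; a_2 = 9/20; a_3 = -81/220; a_4 = -81/616; a_5 = 6561/261800; a_6 = 5589/476000


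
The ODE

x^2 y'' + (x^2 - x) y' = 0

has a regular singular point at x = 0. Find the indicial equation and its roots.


Divide by x^2 to reach normal form y'' + P_1(x) y' + P_2(x) y = 0 with P_1(x) = 1 - 1/x and P_2(x) = 0.
x = 0 is a singular point because the y'-coefficient 1 - 1/x has a pole at x = 0.
It is a regular singular point because x P_1(x) = p(x) = x - 1 and x^2 P_2(x) = q(x) = 0 are polynomials, hence analytic at x = 0.
p(0) = -1,  q(0) = 0.
Indicial equation: r(r-1) + p(0) r + q(0) = 0, i.e. r^2 + (p(0) - 1) r + q(0) = 0, i.e. r^2 - 2 r = 0.
Discriminant: (-2)^2 - 4(0) = 4, so r = (2 ± 2)/2.
Solving: r_1 = 2, r_2 = 0.

indicial: r^2 - 2 r = 0; roots r_1 = 2, r_2 = 0


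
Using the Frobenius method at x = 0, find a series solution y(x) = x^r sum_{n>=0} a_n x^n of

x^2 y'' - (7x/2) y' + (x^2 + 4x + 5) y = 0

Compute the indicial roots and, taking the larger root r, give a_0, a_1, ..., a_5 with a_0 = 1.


Write in Frobenius form y'' + (p(x)/x) y' + (q(x)/x^2) y = 0:
  p(x) = -7/2,  q(x) = x^2 + 4x + 5.
Indicial equation: r(r-1) + (-7/2) r + (5) = 0 -> roots r_1 = 5/2, r_2 = 2.
Take r = r_1 = 5/2. Let y(x) = x^r sum_{n>=0} a_n x^n with a_0 = 1.
Substitute y = x^r sum a_n x^n and match x^{r+n}. The recurrence is
  D(n) a_n + 4 a_{n-1} + 1 a_{n-2} = 0,  where D(n) = (r+n)(r+n-1) + (-7/2)(r+n) + (5).
  a_n = [-4 a_{n-1} - 1 a_{n-2}] / D(n).
Since the indicial polynomial factors as (r - r_1)(r - r_2), D(n) = (r_1 + n - r_1)(r_1 + n - r_2) = n(n + 1/2).
Evaluating step by step (a_0 = 1):
  n = 1: D(1) = 1(1 + 1/2) = 3/2; numerator = -4(1) = -4; a_1 = (-4)/(3/2) = -8/3
  n = 2: D(2) = 2(2 + 1/2) = 5; numerator = -4(-8/3) - 1(1) = 29/3; a_2 = (29/3)/(5) = 29/15
  n = 3: D(3) = 3(3 + 1/2) = 21/2; numerator = -4(29/15) - 1(-8/3) = -76/15; a_3 = (-76/15)/(21/2) = -152/315
  n = 4: D(4) = 4(4 + 1/2) = 18; numerator = -4(-152/315) - 1(29/15) = -1/315; a_4 = (-1/315)/(18) = -1/5670
  n = 5: D(5) = 5(5 + 1/2) = 55/2; numerator = -4(-1/5670) - 1(-152/315) = 274/567; a_5 = (274/567)/(55/2) = 548/31185

r = 5/2; a_0 = 1; a_1 = -8/3; a_2 = 29/15; a_3 = -152/315; a_4 = -1/5670; a_5 = 548/31185


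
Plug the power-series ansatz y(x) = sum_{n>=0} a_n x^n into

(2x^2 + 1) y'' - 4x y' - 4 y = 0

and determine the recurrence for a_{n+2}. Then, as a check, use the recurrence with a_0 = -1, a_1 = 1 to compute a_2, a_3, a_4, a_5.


Substitute y = sum_n a_n x^n.
(1 + 2 x^2) y'' contributes (n+2)(n+1) a_{n+2} + 2 n(n-1) a_n at x^n.
-4 x y'(x) contributes -4 n a_n at x^n.
-4 y(x) contributes -4 a_n at x^n.
Matching x^n: (n+2)(n+1) a_{n+2} + (2 n(n-1) - 4 n - 4) a_n = 0.
Thus a_{n+2} = (-2 n(n-1) + 4 n + 4) / ((n+1)(n+2)) * a_n.

Check with a_0 = -1, a_1 = 1 (apply the recurrence for n = 0, 1, 2, 3): a_0 = -1, a_1 = 1, a_2 = -2, a_3 = 4/3, a_4 = -4/3, a_5 = 4/15.

a_(n+2) = (-2 n(n-1) + 4 n + 4) / ((n+1)(n+2)) * a_n; check: a_0 = -1, a_1 = 1, a_2 = -2, a_3 = 4/3, a_4 = -4/3, a_5 = 4/15


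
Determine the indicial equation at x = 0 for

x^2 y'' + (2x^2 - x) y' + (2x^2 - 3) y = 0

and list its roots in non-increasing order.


Divide by x^2 to reach normal form y'' + P_1(x) y' + P_2(x) y = 0 with P_1(x) = 2 - 1/x and P_2(x) = 2 - 3/x^2.
x = 0 is a singular point because the y'-coefficient 2 - 1/x has a pole at x = 0 and the y-coefficient 2 - 3/x^2 has a pole at x = 0.
It is a regular singular point because x P_1(x) = p(x) = 2x - 1 and x^2 P_2(x) = q(x) = 2x^2 - 3 are polynomials, hence analytic at x = 0.
p(0) = -1,  q(0) = -3.
Indicial equation: r(r-1) + p(0) r + q(0) = 0, i.e. r^2 + (p(0) - 1) r + q(0) = 0, i.e. r^2 - 2 r - 3 = 0.
Discriminant: (-2)^2 - 4(-3) = 16, so r = (2 ± 4)/2.
Solving: r_1 = 3, r_2 = -1.

indicial: r^2 - 2 r - 3 = 0; roots r_1 = 3, r_2 = -1


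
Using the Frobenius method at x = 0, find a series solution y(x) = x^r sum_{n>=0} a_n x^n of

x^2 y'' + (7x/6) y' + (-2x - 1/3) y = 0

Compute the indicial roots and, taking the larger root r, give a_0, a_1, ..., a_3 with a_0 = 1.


Write in Frobenius form y'' + (p(x)/x) y' + (q(x)/x^2) y = 0:
  p(x) = 7/6,  q(x) = -2x - 1/3.
Indicial equation: r(r-1) + (7/6) r + (-1/3) = 0 -> roots r_1 = 1/2, r_2 = -2/3.
Take r = r_1 = 1/2. Let y(x) = x^r sum_{n>=0} a_n x^n with a_0 = 1.
Substitute y = x^r sum a_n x^n and match x^{r+n}. The recurrence is
  D(n) a_n - 2 a_{n-1} = 0,  where D(n) = (r+n)(r+n-1) + (7/6)(r+n) + (-1/3).
  a_n = 2 / D(n) * a_{n-1}.
Since the indicial polynomial factors as (r - r_1)(r - r_2), D(n) = (r_1 + n - r_1)(r_1 + n - r_2) = n(n + 7/6).
Evaluating step by step (a_0 = 1):
  n = 1: D(1) = 1(1 + 7/6) = 13/6; numerator = 2(1) = 2; a_1 = (2)/(13/6) = 12/13
  n = 2: D(2) = 2(2 + 7/6) = 19/3; numerator = 2(12/13) = 24/13; a_2 = (24/13)/(19/3) = 72/247
  n = 3: D(3) = 3(3 + 7/6) = 25/2; numerator = 2(72/247) = 144/247; a_3 = (144/247)/(25/2) = 288/6175

r = 1/2; a_0 = 1; a_1 = 12/13; a_2 = 72/247; a_3 = 288/6175


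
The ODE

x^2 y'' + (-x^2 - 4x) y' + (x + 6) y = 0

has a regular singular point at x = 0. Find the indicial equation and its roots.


Divide by x^2 to reach normal form y'' + P_1(x) y' + P_2(x) y = 0 with P_1(x) = -1 - 4/x and P_2(x) = 1/x + 6/x^2.
x = 0 is a singular point because the y'-coefficient -1 - 4/x has a pole at x = 0 and the y-coefficient 1/x + 6/x^2 has a pole at x = 0.
It is a regular singular point because x P_1(x) = p(x) = -x - 4 and x^2 P_2(x) = q(x) = x + 6 are polynomials, hence analytic at x = 0.
p(0) = -4,  q(0) = 6.
Indicial equation: r(r-1) + p(0) r + q(0) = 0, i.e. r^2 + (p(0) - 1) r + q(0) = 0, i.e. r^2 - 5 r + 6 = 0.
Discriminant: (-5)^2 - 4(6) = 1, so r = (5 ± 1)/2.
Solving: r_1 = 3, r_2 = 2.

indicial: r^2 - 5 r + 6 = 0; roots r_1 = 3, r_2 = 2


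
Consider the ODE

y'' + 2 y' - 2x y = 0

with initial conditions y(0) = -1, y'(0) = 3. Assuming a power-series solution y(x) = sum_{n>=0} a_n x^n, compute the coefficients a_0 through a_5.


Ansatz: y(x) = sum_{n>=0} a_n x^n, so y'(x) = sum_{n>=1} n a_n x^(n-1) and y''(x) = sum_{n>=2} n(n-1) a_n x^(n-2).
Substitute into P(x) y'' + Q(x) y' + R(x) y = 0 with P(x) = 1, Q(x) = 2, R(x) = -2x, and match powers of x.
Initial conditions: a_0 = -1, a_1 = 3.
Setting the coefficient of each power of x to zero and solving order by order (substituting the coefficients already found):
  x^0: 2 a_2 + 2 a_1 = 0  ->  2 a_2 = -2 a_1 = -6  ->  a_2 = -3
  x^1: 6 a_3 + 4 a_2 - 2 a_0 = 0  ->  6 a_3 = -4 a_2 + 2 a_0 = 10  ->  a_3 = 5/3
  x^2: 12 a_4 + 6 a_3 - 2 a_1 = 0  ->  12 a_4 = -6 a_3 + 2 a_1 = -4  ->  a_4 = -1/3
  x^3: 20 a_5 + 8 a_4 - 2 a_2 = 0  ->  20 a_5 = -8 a_4 + 2 a_2 = -10/3  ->  a_5 = -1/6
Truncated series: y(x) = -1 + 3 x - 3 x^2 + (5/3) x^3 - (1/3) x^4 - (1/6) x^5 + O(x^6).

a_0 = -1; a_1 = 3; a_2 = -3; a_3 = 5/3; a_4 = -1/3; a_5 = -1/6


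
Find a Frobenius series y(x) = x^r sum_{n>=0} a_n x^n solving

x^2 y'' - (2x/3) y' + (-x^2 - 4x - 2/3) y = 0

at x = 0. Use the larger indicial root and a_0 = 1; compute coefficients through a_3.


Write in Frobenius form y'' + (p(x)/x) y' + (q(x)/x^2) y = 0:
  p(x) = -2/3,  q(x) = -x^2 - 4x - 2/3.
Indicial equation: r(r-1) + (-2/3) r + (-2/3) = 0 -> roots r_1 = 2, r_2 = -1/3.
Take r = r_1 = 2. Let y(x) = x^r sum_{n>=0} a_n x^n with a_0 = 1.
Substitute y = x^r sum a_n x^n and match x^{r+n}. The recurrence is
  D(n) a_n - 4 a_{n-1} - 1 a_{n-2} = 0,  where D(n) = (r+n)(r+n-1) + (-2/3)(r+n) + (-2/3).
  a_n = [4 a_{n-1} + 1 a_{n-2}] / D(n).
Since the indicial polynomial factors as (r - r_1)(r - r_2), D(n) = (r_1 + n - r_1)(r_1 + n - r_2) = n(n + 7/3).
Evaluating step by step (a_0 = 1):
  n = 1: D(1) = 1(1 + 7/3) = 10/3; numerator = 4(1) = 4; a_1 = (4)/(10/3) = 6/5
  n = 2: D(2) = 2(2 + 7/3) = 26/3; numerator = 4(6/5) + 1(1) = 29/5; a_2 = (29/5)/(26/3) = 87/130
  n = 3: D(3) = 3(3 + 7/3) = 16; numerator = 4(87/130) + 1(6/5) = 252/65; a_3 = (252/65)/(16) = 63/260

r = 2; a_0 = 1; a_1 = 6/5; a_2 = 87/130; a_3 = 63/260


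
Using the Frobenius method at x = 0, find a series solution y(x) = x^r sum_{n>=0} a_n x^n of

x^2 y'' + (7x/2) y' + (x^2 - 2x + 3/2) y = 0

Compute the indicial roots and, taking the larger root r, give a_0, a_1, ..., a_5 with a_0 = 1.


Write in Frobenius form y'' + (p(x)/x) y' + (q(x)/x^2) y = 0:
  p(x) = 7/2,  q(x) = x^2 - 2x + 3/2.
Indicial equation: r(r-1) + (7/2) r + (3/2) = 0 -> roots r_1 = -1, r_2 = -3/2.
Take r = r_1 = -1. Let y(x) = x^r sum_{n>=0} a_n x^n with a_0 = 1.
Substitute y = x^r sum a_n x^n and match x^{r+n}. The recurrence is
  D(n) a_n - 2 a_{n-1} + 1 a_{n-2} = 0,  where D(n) = (r+n)(r+n-1) + (7/2)(r+n) + (3/2).
  a_n = [2 a_{n-1} - 1 a_{n-2}] / D(n).
Since the indicial polynomial factors as (r - r_1)(r - r_2), D(n) = (r_1 + n - r_1)(r_1 + n - r_2) = n(n + 1/2).
Evaluating step by step (a_0 = 1):
  n = 1: D(1) = 1(1 + 1/2) = 3/2; numerator = 2(1) = 2; a_1 = (2)/(3/2) = 4/3
  n = 2: D(2) = 2(2 + 1/2) = 5; numerator = 2(4/3) - 1(1) = 5/3; a_2 = (5/3)/(5) = 1/3
  n = 3: D(3) = 3(3 + 1/2) = 21/2; numerator = 2(1/3) - 1(4/3) = -2/3; a_3 = (-2/3)/(21/2) = -4/63
  n = 4: D(4) = 4(4 + 1/2) = 18; numerator = 2(-4/63) - 1(1/3) = -29/63; a_4 = (-29/63)/(18) = -29/1134
  n = 5: D(5) = 5(5 + 1/2) = 55/2; numerator = 2(-29/1134) - 1(-4/63) = 1/81; a_5 = (1/81)/(55/2) = 2/4455

r = -1; a_0 = 1; a_1 = 4/3; a_2 = 1/3; a_3 = -4/63; a_4 = -29/1134; a_5 = 2/4455


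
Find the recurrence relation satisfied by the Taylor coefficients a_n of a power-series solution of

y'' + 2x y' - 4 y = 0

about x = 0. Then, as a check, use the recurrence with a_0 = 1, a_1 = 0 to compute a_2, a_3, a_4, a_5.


Substitute y = sum_n a_n x^n.
y''(x) has coefficient (n+2)(n+1) a_{n+2} at x^n;
2 x y'(x) has coefficient 2 n a_n at x^n (shift);
-4 y(x) has coefficient -4 a_n at x^n.
Matching x^n: (n+2)(n+1) a_{n+2} + (2n - 4) a_n = 0.
Thus a_{n+2} = (-2n + 4) / ((n+1)(n+2)) * a_n.

Check with a_0 = 1, a_1 = 0 (apply the recurrence for n = 0, 1, 2, 3): a_0 = 1, a_1 = 0, a_2 = 2, a_3 = 0, a_4 = 0, a_5 = 0.

a_(n+2) = (-2n + 4) / ((n+1)(n+2)) * a_n; check: a_0 = 1, a_1 = 0, a_2 = 2, a_3 = 0, a_4 = 0, a_5 = 0


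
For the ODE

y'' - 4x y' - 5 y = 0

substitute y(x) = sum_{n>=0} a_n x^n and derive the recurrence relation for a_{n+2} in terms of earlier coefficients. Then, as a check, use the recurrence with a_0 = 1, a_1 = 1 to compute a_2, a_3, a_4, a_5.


Substitute y = sum_n a_n x^n.
y''(x) has coefficient (n+2)(n+1) a_{n+2} at x^n;
-4 x y'(x) has coefficient -4 n a_n at x^n (shift);
-5 y(x) has coefficient -5 a_n at x^n.
Matching x^n: (n+2)(n+1) a_{n+2} + (-4n - 5) a_n = 0.
Thus a_{n+2} = (4n + 5) / ((n+1)(n+2)) * a_n.

Check with a_0 = 1, a_1 = 1 (apply the recurrence for n = 0, 1, 2, 3): a_0 = 1, a_1 = 1, a_2 = 5/2, a_3 = 3/2, a_4 = 65/24, a_5 = 51/40.

a_(n+2) = (4n + 5) / ((n+1)(n+2)) * a_n; check: a_0 = 1, a_1 = 1, a_2 = 5/2, a_3 = 3/2, a_4 = 65/24, a_5 = 51/40
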